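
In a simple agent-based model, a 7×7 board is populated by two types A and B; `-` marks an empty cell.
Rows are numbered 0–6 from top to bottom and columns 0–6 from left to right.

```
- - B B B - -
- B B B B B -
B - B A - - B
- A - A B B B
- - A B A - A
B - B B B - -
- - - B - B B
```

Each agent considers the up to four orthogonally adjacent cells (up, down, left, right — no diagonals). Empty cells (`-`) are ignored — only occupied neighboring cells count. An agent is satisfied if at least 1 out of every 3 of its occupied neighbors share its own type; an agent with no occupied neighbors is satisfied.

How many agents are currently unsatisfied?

Row 0: (0,2)B 2/2 ok · (0,3)B 3/3 ok · (0,4)B 2/2 ok
Row 1: (1,1)B 1/1 ok · (1,2)B 4/4 ok · (1,3)B 3/4 ok · (1,4)B 3/3 ok · (1,5)B 1/1 ok
Row 2: (2,0)B 0/0 ok · (2,2)B 1/2 ok · (2,3)A 1/3 ok · (2,6)B 1/1 ok
Row 3: (3,1)A 0/0 ok · (3,3)A 1/3 ok · (3,4)B 1/3 ok · (3,5)B 2/2 ok · (3,6)B 2/3 ok
Row 4: (4,2)A 0/2 unhappy · (4,3)B 1/4 unhappy · (4,4)A 0/3 unhappy · (4,6)A 0/1 unhappy
Row 5: (5,0)B 0/0 ok · (5,2)B 1/2 ok · (5,3)B 4/4 ok · (5,4)B 1/2 ok
Row 6: (6,3)B 1/1 ok · (6,5)B 1/1 ok · (6,6)B 1/1 ok
Unsatisfied: (4,2), (4,3), (4,4), (4,6) — 4 in total.

4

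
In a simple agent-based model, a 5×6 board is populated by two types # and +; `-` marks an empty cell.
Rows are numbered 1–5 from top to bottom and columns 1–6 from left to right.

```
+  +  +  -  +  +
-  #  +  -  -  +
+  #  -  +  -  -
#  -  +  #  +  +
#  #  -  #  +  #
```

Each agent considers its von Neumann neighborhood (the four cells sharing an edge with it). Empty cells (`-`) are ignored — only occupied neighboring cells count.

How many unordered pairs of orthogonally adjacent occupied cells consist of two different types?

Scan each occupied cell's neighbors to the right and below so each pair is counted once.
Row 1: +(1,1)–+(1,2)= +(1,2)–+(1,3)= +(1,2)–#(2,2)≠ +(1,3)–+(2,3)= +(1,5)–+(1,6)= +(1,6)–+(2,6)=  → 1/6 unlike.
Row 2: #(2,2)–+(2,3)≠ #(2,2)–#(3,2)=  → 1/2 unlike.
Row 3: +(3,1)–#(3,2)≠ +(3,1)–#(4,1)≠ +(3,4)–#(4,4)≠  → 3/3 unlike.
Row 4: #(4,1)–#(5,1)= +(4,3)–#(4,4)≠ #(4,4)–+(4,5)≠ #(4,4)–#(5,4)= +(4,5)–+(4,6)= +(4,5)–+(5,5)= +(4,6)–#(5,6)≠  → 3/7 unlike.
Row 5: #(5,1)–#(5,2)= #(5,4)–+(5,5)≠ +(5,5)–#(5,6)≠  → 2/3 unlike.
Total adjacent occupied pairs: 21; unlike-type pairs: 10.

10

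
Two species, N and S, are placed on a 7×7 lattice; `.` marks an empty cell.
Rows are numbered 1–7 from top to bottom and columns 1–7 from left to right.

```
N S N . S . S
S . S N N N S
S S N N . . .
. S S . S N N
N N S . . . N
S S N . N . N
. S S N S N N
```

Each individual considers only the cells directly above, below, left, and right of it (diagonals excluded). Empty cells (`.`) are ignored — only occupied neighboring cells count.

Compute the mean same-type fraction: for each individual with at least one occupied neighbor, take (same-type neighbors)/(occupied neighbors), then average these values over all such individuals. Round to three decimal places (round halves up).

0.471

Row 1: (1,1)N 0/2 · (1,2)S 0/2 · (1,3)N 0/2 · (1,5)S 0/1 · (1,7)S 1/1
Row 2: (2,1)S 1/2 · (2,3)S 0/3 · (2,4)N 2/3 · (2,5)N 2/3 · (2,6)N 1/2 · (2,7)S 1/2
Row 3: (3,1)S 2/2 · (3,2)S 2/3 · (3,3)N 1/4 · (3,4)N 2/2
Row 4: (4,2)S 2/3 · (4,3)S 2/3 · (4,5)S 0/1 · (4,6)N 1/2 · (4,7)N 2/2
Row 5: (5,1)N 1/2 · (5,2)N 1/4 · (5,3)S 1/3 · (5,7)N 2/2
Row 6: (6,1)S 1/2 · (6,2)S 2/4 · (6,3)N 0/3 · (6,5)N 0/1 · (6,7)N 2/2
Row 7: (7,2)S 2/2 · (7,3)S 1/3 · (7,4)N 0/2 · (7,5)S 0/3 · (7,6)N 1/2 · (7,7)N 2/2
Sum over 35 individuals: 0/2 + 0/2 + 0/2 + 0/1 + 1/1 + 1/2 + 0/3 + 2/3 + 2/3 + 1/2 + 1/2 + 2/2 + 2/3 + 1/4 + 2/2 + 2/3 + 2/3 + 0/1 + 1/2 + 2/2 + 1/2 + 1/4 + 1/3 + 2/2 + 1/2 + 2/4 + 0/3 + 0/1 + 2/2 + 2/2 + 1/3 + 0/2 + 0/3 + 1/2 + 2/2 = 33/2; mean = 33/2 ÷ 35 = 33/70 = 0.471428… → 0.471.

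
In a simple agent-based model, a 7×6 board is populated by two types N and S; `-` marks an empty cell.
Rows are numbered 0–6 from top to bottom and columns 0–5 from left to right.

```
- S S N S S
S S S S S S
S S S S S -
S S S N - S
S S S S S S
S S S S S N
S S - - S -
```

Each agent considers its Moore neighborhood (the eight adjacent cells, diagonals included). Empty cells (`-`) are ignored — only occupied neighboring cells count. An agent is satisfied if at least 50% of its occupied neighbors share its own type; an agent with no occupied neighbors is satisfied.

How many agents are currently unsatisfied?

(0,1)S 4/4 ok
(0,2)S 4/5 ok
(0,3)N 0/5 unhappy
(0,4)S 4/5 ok
(0,5)S 3/3 ok
(1,0)S 4/4 ok
(1,1)S 7/7 ok
(1,2)S 7/8 ok
(1,3)S 7/8 ok
(1,4)S 6/7 ok
(1,5)S 4/4 ok
(2,0)S 5/5 ok
(2,1)S 8/8 ok
(2,2)S 7/8 ok
(2,3)S 6/7 ok
(2,4)S 5/6 ok
(3,0)S 5/5 ok
(3,1)S 8/8 ok
(3,2)S 7/8 ok
(3,3)N 0/7 unhappy
(3,5)S 3/3 ok
(4,0)S 5/5 ok
(4,1)S 8/8 ok
(4,2)S 7/8 ok
(4,3)S 6/7 ok
(4,4)S 5/7 ok
(4,5)S 3/4 ok
(5,0)S 5/5 ok
(5,1)S 7/7 ok
(5,2)S 6/6 ok
(5,3)S 6/6 ok
(5,4)S 5/6 ok
(5,5)N 0/4 unhappy
(6,0)S 3/3 ok
(6,1)S 4/4 ok
(6,4)S 2/3 ok
Unsatisfied: (0,3), (3,3), (5,5) — 3 in total.

3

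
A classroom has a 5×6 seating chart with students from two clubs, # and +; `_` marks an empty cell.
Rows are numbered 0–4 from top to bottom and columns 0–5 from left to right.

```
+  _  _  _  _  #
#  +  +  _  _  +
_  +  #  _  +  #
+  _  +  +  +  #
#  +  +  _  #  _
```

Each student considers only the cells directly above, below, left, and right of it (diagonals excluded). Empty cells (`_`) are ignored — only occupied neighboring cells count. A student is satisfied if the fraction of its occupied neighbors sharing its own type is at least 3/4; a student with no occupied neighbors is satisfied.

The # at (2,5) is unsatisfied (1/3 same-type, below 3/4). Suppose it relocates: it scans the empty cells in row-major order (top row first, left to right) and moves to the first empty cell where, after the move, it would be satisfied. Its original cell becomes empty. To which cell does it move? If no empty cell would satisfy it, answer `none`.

Vacating (2,5). Empty cells in order:
  (0,1): 0/2 same-type → still unsatisfied.
  (0,2): 0/1 same-type → still unsatisfied.
  (0,3): 0/0 same-type → satisfied — stop here.

(0,3)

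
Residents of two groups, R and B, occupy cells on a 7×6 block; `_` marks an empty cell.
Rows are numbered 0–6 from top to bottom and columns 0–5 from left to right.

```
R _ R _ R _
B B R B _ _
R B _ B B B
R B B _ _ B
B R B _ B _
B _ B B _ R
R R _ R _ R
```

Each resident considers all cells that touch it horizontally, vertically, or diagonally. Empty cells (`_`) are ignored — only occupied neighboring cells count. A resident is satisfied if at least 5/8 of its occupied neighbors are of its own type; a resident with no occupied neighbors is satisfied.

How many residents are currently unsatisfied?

(0,0)R 0/2 unhappy
(0,2)R 1/3 unhappy
(0,4)R 0/1 unhappy
(1,0)B 2/4 unhappy
(1,1)B 2/6 unhappy
(1,2)R 1/5 unhappy
(1,3)B 2/5 unhappy
(2,0)R 1/5 unhappy
(2,1)B 4/7 unhappy
(2,3)B 3/4 ok
(2,4)B 4/4 ok
(2,5)B 2/2 ok
(3,0)R 2/5 unhappy
(3,1)B 4/7 unhappy
(3,2)B 4/5 ok
(3,5)B 3/3 ok
(4,0)B 2/4 unhappy
(4,1)R 1/7 unhappy
(4,2)B 4/5 ok
(4,4)B 2/3 ok
(5,0)B 1/4 unhappy
(5,2)B 2/5 unhappy
(5,3)B 3/4 ok
(5,5)R 1/2 unhappy
(6,0)R 1/2 unhappy
(6,1)R 1/3 unhappy
(6,3)R 0/2 unhappy
(6,5)R 1/1 ok
Unsatisfied: (0,0), (0,2), (0,4), (1,0), (1,1), (1,2), (1,3), (2,0), (2,1), (3,0), (3,1), (4,0), (4,1), (5,0), (5,2), (5,5), (6,0), (6,1), (6,3) — 19 in total.

19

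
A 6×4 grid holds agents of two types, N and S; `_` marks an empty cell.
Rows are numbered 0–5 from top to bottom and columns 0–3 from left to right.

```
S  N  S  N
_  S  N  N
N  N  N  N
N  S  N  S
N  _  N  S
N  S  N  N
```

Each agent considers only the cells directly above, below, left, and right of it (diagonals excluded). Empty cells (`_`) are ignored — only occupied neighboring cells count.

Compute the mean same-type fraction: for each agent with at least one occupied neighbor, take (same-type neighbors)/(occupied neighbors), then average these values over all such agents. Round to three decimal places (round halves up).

0.470

Row 0: (0,0)S 0/1 · (0,1)N 0/3 · (0,2)S 0/3 · (0,3)N 1/2
Row 1: (1,1)S 0/3 · (1,2)N 2/4 · (1,3)N 3/3
Row 2: (2,0)N 2/2 · (2,1)N 2/4 · (2,2)N 4/4 · (2,3)N 2/3
Row 3: (3,0)N 2/3 · (3,1)S 0/3 · (3,2)N 2/4 · (3,3)S 1/3
Row 4: (4,0)N 2/2 · (4,2)N 2/3 · (4,3)S 1/3
Row 5: (5,0)N 1/2 · (5,1)S 0/2 · (5,2)N 2/3 · (5,3)N 1/2
Sum over 22 agents: 0/1 + 0/3 + 0/3 + 1/2 + 0/3 + 2/4 + 3/3 + 2/2 + 2/4 + 4/4 + 2/3 + 2/3 + 0/3 + 2/4 + 1/3 + 2/2 + 2/3 + 1/3 + 1/2 + 0/2 + 2/3 + 1/2 = 31/3; mean = 31/3 ÷ 22 = 31/66 = 0.469696… → 0.470.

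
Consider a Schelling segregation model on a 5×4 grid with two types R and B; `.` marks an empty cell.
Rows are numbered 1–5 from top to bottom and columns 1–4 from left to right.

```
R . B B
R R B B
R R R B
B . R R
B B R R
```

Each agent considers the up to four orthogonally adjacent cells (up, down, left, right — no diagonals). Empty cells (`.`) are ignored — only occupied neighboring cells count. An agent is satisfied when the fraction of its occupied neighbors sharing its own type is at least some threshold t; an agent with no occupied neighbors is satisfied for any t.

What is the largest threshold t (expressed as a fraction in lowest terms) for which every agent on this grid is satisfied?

(1,1)R 1/1
(1,3)B 2/2
(1,4)B 2/2
(2,1)R 3/3
(2,2)R 2/3
(2,3)B 2/4
(2,4)B 3/3
(3,1)R 2/3
(3,2)R 3/3
(3,3)R 2/4
(3,4)B 1/3
(4,1)B 1/2
(4,3)R 3/3
(4,4)R 2/3
(5,1)B 2/2
(5,2)B 1/2
(5,3)R 2/3
(5,4)R 2/2
The smallest same-type fraction is 1/3 at (3,4), which reduces to 1/3. Any threshold above that leaves this agent unsatisfied.

1/3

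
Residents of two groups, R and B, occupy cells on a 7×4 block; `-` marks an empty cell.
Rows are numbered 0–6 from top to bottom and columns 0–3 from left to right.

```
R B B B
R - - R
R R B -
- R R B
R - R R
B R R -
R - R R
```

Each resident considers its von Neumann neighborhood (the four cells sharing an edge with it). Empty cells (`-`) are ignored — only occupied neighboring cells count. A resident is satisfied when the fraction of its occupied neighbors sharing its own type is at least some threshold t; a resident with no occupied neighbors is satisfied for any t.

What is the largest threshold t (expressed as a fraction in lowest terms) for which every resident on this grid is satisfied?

0/1

(0,0)R 1/2
(0,1)B 1/2
(0,2)B 2/2
(0,3)B 1/2
(1,0)R 2/2
(1,3)R 0/1
(2,0)R 2/2
(2,1)R 2/3
(2,2)B 0/2
(3,1)R 2/2
(3,2)R 2/4
(3,3)B 0/2
(4,0)R 0/1
(4,2)R 3/3
(4,3)R 1/2
(5,0)B 0/3
(5,1)R 1/2
(5,2)R 3/3
(6,0)R 0/1
(6,2)R 2/2
(6,3)R 1/1
The smallest same-type fraction is 0/1 at (1,3), which reduces to 0/1. Any threshold above that leaves this resident unsatisfied.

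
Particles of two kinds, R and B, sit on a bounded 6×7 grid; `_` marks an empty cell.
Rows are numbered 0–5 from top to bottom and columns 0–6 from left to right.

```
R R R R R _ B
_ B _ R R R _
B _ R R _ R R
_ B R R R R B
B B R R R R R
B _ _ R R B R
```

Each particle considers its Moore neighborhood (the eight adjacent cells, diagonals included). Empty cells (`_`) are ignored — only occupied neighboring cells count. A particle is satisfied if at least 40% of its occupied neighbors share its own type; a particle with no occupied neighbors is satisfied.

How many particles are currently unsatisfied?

4

Row 0: (0,0)R 1/2 satisfied · (0,1)R 2/3 satisfied · (0,2)R 3/4 satisfied · (0,3)R 4/4 satisfied · (0,4)R 4/4 satisfied · (0,6)B 0/1 not
Row 1: (1,1)B 1/5 not · (1,3)R 6/6 satisfied · (1,4)R 6/6 satisfied · (1,5)R 4/5 satisfied
Row 2: (2,0)B 2/2 satisfied · (2,2)R 4/6 satisfied · (2,3)R 6/6 satisfied · (2,5)R 5/6 satisfied · (2,6)R 3/4 satisfied
Row 3: (3,1)B 3/6 satisfied · (3,2)R 5/7 satisfied · (3,3)R 7/7 satisfied · (3,4)R 7/7 satisfied · (3,5)R 6/7 satisfied · (3,6)B 0/5 not
Row 4: (4,0)B 3/3 satisfied · (4,1)B 3/5 satisfied · (4,2)R 4/6 satisfied · (4,3)R 7/7 satisfied · (4,4)R 7/8 satisfied · (4,5)R 6/8 satisfied · (4,6)R 3/5 satisfied
Row 5: (5,0)B 2/2 satisfied · (5,3)R 4/4 satisfied · (5,4)R 4/5 satisfied · (5,5)B 0/5 not · (5,6)R 2/3 satisfied
Unsatisfied: (0,6), (1,1), (3,6), (5,5) — 4 in total.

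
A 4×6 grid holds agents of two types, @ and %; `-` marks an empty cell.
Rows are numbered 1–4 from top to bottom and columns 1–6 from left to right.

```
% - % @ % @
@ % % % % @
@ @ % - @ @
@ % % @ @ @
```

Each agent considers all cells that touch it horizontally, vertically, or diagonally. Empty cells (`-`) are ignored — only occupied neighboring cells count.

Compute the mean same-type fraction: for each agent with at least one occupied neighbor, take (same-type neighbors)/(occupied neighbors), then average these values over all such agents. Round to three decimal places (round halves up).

0.572

(1,1)% 1/2
(1,3)% 3/4
(1,4)@ 0/5
(1,5)% 2/5
(1,6)@ 1/3
(2,1)@ 2/4
(2,2)% 4/7
(2,3)% 4/6
(2,4)% 5/7
(2,5)% 2/7
(2,6)@ 3/5
(3,1)@ 3/5
(3,2)@ 3/8
(3,3)% 5/7
(3,5)@ 5/7
(3,6)@ 4/5
(4,1)@ 2/3
(4,2)% 2/5
(4,3)% 2/4
(4,4)@ 2/4
(4,5)@ 4/4
(4,6)@ 3/3
Sum over 22 agents: 1/2 + 3/4 + 0/5 + 2/5 + 1/3 + 2/4 + 4/7 + 4/6 + 5/7 + 2/7 + 3/5 + 3/5 + 3/8 + 5/7 + 5/7 + 4/5 + 2/3 + 2/5 + 2/4 + 2/4 + 4/4 + 3/3 = 1511/120; mean = 1511/120 ÷ 22 = 1511/2640 = 0.572348… → 0.572.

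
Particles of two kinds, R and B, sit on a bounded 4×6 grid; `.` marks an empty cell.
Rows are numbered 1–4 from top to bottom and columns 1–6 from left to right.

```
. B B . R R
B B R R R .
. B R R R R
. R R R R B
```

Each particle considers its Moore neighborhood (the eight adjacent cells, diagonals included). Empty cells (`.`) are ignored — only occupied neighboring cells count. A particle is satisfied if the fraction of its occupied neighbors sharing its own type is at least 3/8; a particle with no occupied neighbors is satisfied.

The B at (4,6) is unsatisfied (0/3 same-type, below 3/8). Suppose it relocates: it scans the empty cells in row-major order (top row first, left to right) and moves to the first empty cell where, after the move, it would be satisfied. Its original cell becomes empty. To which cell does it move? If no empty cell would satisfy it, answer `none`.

(1,1)

Vacating (4,6). Empty cells in order:
  (1,1): 3/3 same-type → satisfied — stop here.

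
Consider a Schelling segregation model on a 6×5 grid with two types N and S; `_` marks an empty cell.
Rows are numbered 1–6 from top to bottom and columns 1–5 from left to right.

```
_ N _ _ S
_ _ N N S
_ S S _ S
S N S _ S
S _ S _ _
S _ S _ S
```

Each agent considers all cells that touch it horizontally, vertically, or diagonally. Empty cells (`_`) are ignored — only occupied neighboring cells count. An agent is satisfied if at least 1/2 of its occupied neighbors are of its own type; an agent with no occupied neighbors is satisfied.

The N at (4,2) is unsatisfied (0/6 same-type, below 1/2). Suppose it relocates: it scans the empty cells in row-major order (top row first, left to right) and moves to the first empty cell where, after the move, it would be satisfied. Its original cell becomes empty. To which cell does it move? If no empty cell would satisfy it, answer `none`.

Vacating (4,2). Empty cells in order:
  (1,1): 1/1 same-type → satisfied — stop here.

(1,1)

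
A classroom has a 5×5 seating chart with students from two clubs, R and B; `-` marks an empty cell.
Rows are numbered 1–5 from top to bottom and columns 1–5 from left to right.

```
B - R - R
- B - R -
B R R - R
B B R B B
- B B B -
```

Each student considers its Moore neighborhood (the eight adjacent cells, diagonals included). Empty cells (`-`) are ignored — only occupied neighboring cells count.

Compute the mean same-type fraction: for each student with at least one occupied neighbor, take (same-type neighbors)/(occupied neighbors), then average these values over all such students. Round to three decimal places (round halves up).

Row 1: (1,1)B 1/1 · (1,3)R 1/2 · (1,5)R 1/1
Row 2: (2,2)B 2/5 · (2,4)R 4/4
Row 3: (3,1)B 3/4 · (3,2)R 2/6 · (3,3)R 3/6 · (3,5)R 1/3
Row 4: (4,1)B 3/4 · (4,2)B 4/7 · (4,3)R 2/7 · (4,4)B 3/6 · (4,5)B 2/3
Row 5: (5,2)B 3/4 · (5,3)B 4/5 · (5,4)B 3/4
Sum over 17 students: 1/1 + 1/2 + 1/1 + 2/5 + 4/4 + 3/4 + 2/6 + 3/6 + 1/3 + 3/4 + 4/7 + 2/7 + 3/6 + 2/3 + 3/4 + 4/5 + 3/4 = 2287/210; mean = 2287/210 ÷ 17 = 2287/3570 = 0.640616… → 0.641.

0.641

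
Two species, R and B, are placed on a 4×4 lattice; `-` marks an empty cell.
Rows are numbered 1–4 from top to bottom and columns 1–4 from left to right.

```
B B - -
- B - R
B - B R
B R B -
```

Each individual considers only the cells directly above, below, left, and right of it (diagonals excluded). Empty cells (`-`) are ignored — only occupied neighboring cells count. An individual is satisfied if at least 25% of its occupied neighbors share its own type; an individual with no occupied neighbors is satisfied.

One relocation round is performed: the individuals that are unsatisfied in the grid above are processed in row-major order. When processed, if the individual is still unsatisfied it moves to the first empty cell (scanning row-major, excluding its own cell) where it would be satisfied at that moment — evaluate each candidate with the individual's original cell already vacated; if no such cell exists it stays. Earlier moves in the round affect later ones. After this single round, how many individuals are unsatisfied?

0

Initially unsatisfied (in order): (4,2).
  (4,2) → (1,4).
Resulting grid:
B B - R
- B - R
B - B R
B - B -
All satisfied now.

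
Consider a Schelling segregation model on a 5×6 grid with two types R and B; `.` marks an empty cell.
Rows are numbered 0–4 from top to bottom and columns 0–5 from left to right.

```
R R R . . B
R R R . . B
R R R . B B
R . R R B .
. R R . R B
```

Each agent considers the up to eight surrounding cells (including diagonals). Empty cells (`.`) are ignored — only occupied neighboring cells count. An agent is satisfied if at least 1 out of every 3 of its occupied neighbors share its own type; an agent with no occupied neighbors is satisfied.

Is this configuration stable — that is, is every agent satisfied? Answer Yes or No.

Row 0: (0,0)R 3/3 ✓ · (0,1)R 5/5 ✓ · (0,2)R 3/3 ✓ · (0,5)B 1/1 ✓
Row 1: (1,0)R 5/5 ✓ · (1,1)R 8/8 ✓ · (1,2)R 5/5 ✓ · (1,5)B 3/3 ✓
Row 2: (2,0)R 4/4 ✓ · (2,1)R 7/7 ✓ · (2,2)R 5/5 ✓ · (2,4)B 3/4 ✓ · (2,5)B 3/3 ✓
Row 3: (3,0)R 3/3 ✓ · (3,2)R 5/5 ✓ · (3,3)R 4/6 ✓ · (3,4)B 3/5 ✓
Row 4: (4,1)R 3/3 ✓ · (4,2)R 3/3 ✓ · (4,4)R 1/3 ✓ · (4,5)B 1/2 ✓
All meet the threshold, so the configuration is stable.

Yes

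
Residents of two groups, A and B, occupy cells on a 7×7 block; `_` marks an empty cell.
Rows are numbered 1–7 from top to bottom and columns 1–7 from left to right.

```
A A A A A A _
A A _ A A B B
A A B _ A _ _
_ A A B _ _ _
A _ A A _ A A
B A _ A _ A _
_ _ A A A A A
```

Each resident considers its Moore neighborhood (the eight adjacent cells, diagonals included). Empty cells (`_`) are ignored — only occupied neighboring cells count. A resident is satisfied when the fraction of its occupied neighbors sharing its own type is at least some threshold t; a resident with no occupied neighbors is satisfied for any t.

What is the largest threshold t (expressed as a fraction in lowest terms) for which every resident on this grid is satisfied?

(1,1)A 3/3
(1,2)A 4/4
(1,3)A 4/4
(1,4)A 4/4
(1,5)A 4/5
(1,6)A 2/4
(2,1)A 5/5
(2,2)A 6/7
(2,4)A 5/6
(2,5)A 5/6
(2,6)B 1/5
(2,7)B 1/2
(3,1)A 4/4
(3,2)A 5/6
(3,3)B 1/6
(3,5)A 2/4
(4,2)A 5/6
(4,3)A 4/6
(4,4)B 1/5
(5,1)A 2/3
(5,3)A 5/6
(5,4)A 3/4
(5,6)A 2/2
(5,7)A 2/2
(6,1)B 0/2
(6,2)A 3/4
(6,4)A 5/5
(6,6)A 5/5
(7,3)A 3/3
(7,4)A 3/3
(7,5)A 4/4
(7,6)A 3/3
(7,7)A 2/2
The smallest same-type fraction is 0/2 at (6,1), which reduces to 0/1. Any threshold above that leaves this resident unsatisfied.

0/1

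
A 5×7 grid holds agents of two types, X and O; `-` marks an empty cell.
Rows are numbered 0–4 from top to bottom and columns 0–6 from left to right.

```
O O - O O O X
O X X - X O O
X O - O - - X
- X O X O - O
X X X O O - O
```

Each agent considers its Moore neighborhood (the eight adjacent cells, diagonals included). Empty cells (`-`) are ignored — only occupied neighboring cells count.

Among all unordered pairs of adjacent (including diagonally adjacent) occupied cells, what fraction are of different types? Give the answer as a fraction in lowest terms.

Scan each occupied cell's neighbors to the right and below (and the two forward diagonals) so each pair is counted once.
Row 0: O(0,0)–O(0,1)= O(0,0)–O(1,0)= O(0,0)–X(1,1)≠ O(0,1)–X(1,1)≠ O(0,1)–X(1,2)≠ O(0,1)–O(1,0)= O(0,3)–O(0,4)= O(0,3)–X(1,4)≠ O(0,3)–X(1,2)≠ O(0,4)–O(0,5)= O(0,4)–X(1,4)≠ O(0,4)–O(1,5)= O(0,5)–X(0,6)≠ O(0,5)–O(1,5)= O(0,5)–O(1,6)= O(0,5)–X(1,4)≠ X(0,6)–O(1,6)≠ X(0,6)–O(1,5)≠  → 10/18 unlike.
Row 1: O(1,0)–X(1,1)≠ O(1,0)–X(2,0)≠ O(1,0)–O(2,1)= X(1,1)–X(1,2)= X(1,1)–O(2,1)≠ X(1,1)–X(2,0)= X(1,2)–O(2,3)≠ X(1,2)–O(2,1)≠ X(1,4)–O(1,5)≠ X(1,4)–O(2,3)≠ O(1,5)–O(1,6)= O(1,5)–X(2,6)≠ O(1,6)–X(2,6)≠  → 9/13 unlike.
Row 2: X(2,0)–O(2,1)≠ X(2,0)–X(3,1)= O(2,1)–X(3,1)≠ O(2,1)–O(3,2)= O(2,3)–X(3,3)≠ O(2,3)–O(3,4)= O(2,3)–O(3,2)= X(2,6)–O(3,6)≠  → 4/8 unlike.
Row 3: X(3,1)–O(3,2)≠ X(3,1)–X(4,1)= X(3,1)–X(4,2)= X(3,1)–X(4,0)= O(3,2)–X(3,3)≠ O(3,2)–X(4,2)≠ O(3,2)–O(4,3)= O(3,2)–X(4,1)≠ X(3,3)–O(3,4)≠ X(3,3)–O(4,3)≠ X(3,3)–O(4,4)≠ X(3,3)–X(4,2)= O(3,4)–O(4,4)= O(3,4)–O(4,3)= O(3,6)–O(4,6)=  → 7/15 unlike.
Row 4: X(4,0)–X(4,1)= X(4,1)–X(4,2)= X(4,2)–O(4,3)≠ O(4,3)–O(4,4)=  → 1/4 unlike.
Total adjacent occupied pairs: 58; unlike-type pairs: 31.
31/58 is already in lowest terms.

31/58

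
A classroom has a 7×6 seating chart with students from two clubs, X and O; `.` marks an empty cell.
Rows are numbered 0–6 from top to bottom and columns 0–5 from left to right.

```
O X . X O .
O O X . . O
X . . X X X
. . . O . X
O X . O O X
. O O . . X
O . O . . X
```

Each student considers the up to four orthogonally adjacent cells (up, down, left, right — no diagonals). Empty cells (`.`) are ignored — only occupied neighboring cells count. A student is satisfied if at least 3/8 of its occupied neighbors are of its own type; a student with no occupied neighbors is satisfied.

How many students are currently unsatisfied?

(0,0)O 1/2 satisfied
(0,1)X 0/2 not
(0,3)X 0/1 not
(0,4)O 0/1 not
(1,0)O 2/3 satisfied
(1,1)O 1/3 not
(1,2)X 0/1 not
(1,5)O 0/1 not
(2,0)X 0/1 not
(2,3)X 1/2 satisfied
(2,4)X 2/2 satisfied
(2,5)X 2/3 satisfied
(3,3)O 1/2 satisfied
(3,5)X 2/2 satisfied
(4,0)O 0/1 not
(4,1)X 0/2 not
(4,3)O 2/2 satisfied
(4,4)O 1/2 satisfied
(4,5)X 2/3 satisfied
(5,1)O 1/2 satisfied
(5,2)O 2/2 satisfied
(5,5)X 2/2 satisfied
(6,0)O 0/0 satisfied
(6,2)O 1/1 satisfied
(6,5)X 1/1 satisfied
Unsatisfied: (0,1), (0,3), (0,4), (1,1), (1,2), (1,5), (2,0), (4,0), (4,1) — 9 in total.

9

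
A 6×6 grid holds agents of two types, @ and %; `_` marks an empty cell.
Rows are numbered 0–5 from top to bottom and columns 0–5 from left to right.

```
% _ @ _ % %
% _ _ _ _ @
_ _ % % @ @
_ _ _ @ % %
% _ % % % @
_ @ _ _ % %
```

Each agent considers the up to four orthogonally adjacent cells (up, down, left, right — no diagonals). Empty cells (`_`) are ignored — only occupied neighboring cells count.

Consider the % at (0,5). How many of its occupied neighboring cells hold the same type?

1

Occupied neighbors of (0,5): (1,5)=@, (0,4)=%.
Same type (%): 1 of 2.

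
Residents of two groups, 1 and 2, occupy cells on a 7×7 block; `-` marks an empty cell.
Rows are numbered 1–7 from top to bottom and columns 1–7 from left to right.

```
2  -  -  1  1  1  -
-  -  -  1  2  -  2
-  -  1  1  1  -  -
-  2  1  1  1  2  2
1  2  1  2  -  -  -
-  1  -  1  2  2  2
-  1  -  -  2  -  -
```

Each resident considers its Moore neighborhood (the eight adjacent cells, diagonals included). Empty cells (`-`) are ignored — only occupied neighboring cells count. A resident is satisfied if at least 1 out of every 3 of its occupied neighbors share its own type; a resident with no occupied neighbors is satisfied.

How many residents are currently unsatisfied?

Row 1: (1,1)2 0/0 ok · (1,4)1 2/3 ok · (1,5)1 3/4 ok · (1,6)1 1/3 ok
Row 2: (2,4)1 5/6 ok · (2,5)2 0/6 unhappy · (2,7)2 0/1 unhappy
Row 3: (3,3)1 4/5 ok · (3,4)1 6/7 ok · (3,5)1 4/6 ok
Row 4: (4,2)2 1/5 unhappy · (4,3)1 4/7 ok · (4,4)1 6/7 ok · (4,5)1 3/5 ok · (4,6)2 1/3 ok · (4,7)2 1/1 ok
Row 5: (5,1)1 1/3 ok · (5,2)2 1/5 unhappy · (5,3)1 4/7 ok · (5,4)2 1/6 unhappy
Row 6: (6,2)1 3/4 ok · (6,4)1 1/4 unhappy · (6,5)2 3/4 ok · (6,6)2 3/3 ok · (6,7)2 1/1 ok
Row 7: (7,2)1 1/1 ok · (7,5)2 2/3 ok
Unsatisfied: (2,5), (2,7), (4,2), (5,2), (5,4), (6,4) — 6 in total.

6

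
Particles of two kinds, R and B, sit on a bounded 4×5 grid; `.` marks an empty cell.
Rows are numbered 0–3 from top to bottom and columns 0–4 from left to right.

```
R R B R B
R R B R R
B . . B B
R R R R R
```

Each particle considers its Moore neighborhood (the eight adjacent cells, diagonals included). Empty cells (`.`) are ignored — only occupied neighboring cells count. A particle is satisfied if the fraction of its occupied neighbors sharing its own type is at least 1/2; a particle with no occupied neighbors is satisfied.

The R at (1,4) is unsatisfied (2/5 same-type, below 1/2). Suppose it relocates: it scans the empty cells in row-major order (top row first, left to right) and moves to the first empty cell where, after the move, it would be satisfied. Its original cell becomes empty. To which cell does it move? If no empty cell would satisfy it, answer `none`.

Vacating (1,4). Empty cells in order:
  (2,1): 5/7 same-type → satisfied — stop here.

(2,1)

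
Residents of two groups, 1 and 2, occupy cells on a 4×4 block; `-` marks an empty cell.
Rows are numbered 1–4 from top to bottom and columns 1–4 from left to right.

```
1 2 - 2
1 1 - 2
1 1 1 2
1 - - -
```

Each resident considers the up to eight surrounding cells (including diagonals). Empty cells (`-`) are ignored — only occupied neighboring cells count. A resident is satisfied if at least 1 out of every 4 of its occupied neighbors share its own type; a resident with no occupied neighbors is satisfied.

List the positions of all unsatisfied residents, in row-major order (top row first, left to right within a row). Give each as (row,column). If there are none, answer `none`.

(1,2)

Row 1: (1,1)1 2/3 ok · (1,2)2 0/3 unhappy · (1,4)2 1/1 ok
Row 2: (2,1)1 4/5 ok · (2,2)1 5/6 ok · (2,4)2 2/3 ok
Row 3: (3,1)1 4/4 ok · (3,2)1 5/5 ok · (3,3)1 2/4 ok · (3,4)2 1/2 ok
Row 4: (4,1)1 2/2 ok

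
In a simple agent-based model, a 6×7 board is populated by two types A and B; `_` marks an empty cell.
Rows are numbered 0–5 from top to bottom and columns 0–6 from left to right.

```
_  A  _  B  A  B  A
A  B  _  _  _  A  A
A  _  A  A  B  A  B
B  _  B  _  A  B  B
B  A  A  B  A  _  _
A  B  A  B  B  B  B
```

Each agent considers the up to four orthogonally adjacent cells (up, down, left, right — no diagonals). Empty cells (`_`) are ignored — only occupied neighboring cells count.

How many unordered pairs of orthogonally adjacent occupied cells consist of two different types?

Scan each occupied cell's neighbors to the right and below so each pair is counted once.
Row 0: A(0,1)–B(1,1)≠ B(0,3)–A(0,4)≠ A(0,4)–B(0,5)≠ B(0,5)–A(0,6)≠ B(0,5)–A(1,5)≠ A(0,6)–A(1,6)=  → 5/6 unlike.
Row 1: A(1,0)–B(1,1)≠ A(1,0)–A(2,0)= A(1,5)–A(1,6)= A(1,5)–A(2,5)= A(1,6)–B(2,6)≠  → 2/5 unlike.
Row 2: A(2,0)–B(3,0)≠ A(2,2)–A(2,3)= A(2,2)–B(3,2)≠ A(2,3)–B(2,4)≠ B(2,4)–A(2,5)≠ B(2,4)–A(3,4)≠ A(2,5)–B(2,6)≠ A(2,5)–B(3,5)≠ B(2,6)–B(3,6)=  → 7/9 unlike.
Row 3: B(3,0)–B(4,0)= B(3,2)–A(4,2)≠ A(3,4)–B(3,5)≠ A(3,4)–A(4,4)= B(3,5)–B(3,6)=  → 2/5 unlike.
Row 4: B(4,0)–A(4,1)≠ B(4,0)–A(5,0)≠ A(4,1)–A(4,2)= A(4,1)–B(5,1)≠ A(4,2)–B(4,3)≠ A(4,2)–A(5,2)= B(4,3)–A(4,4)≠ B(4,3)–B(5,3)= A(4,4)–B(5,4)≠  → 6/9 unlike.
Row 5: A(5,0)–B(5,1)≠ B(5,1)–A(5,2)≠ A(5,2)–B(5,3)≠ B(5,3)–B(5,4)= B(5,4)–B(5,5)= B(5,5)–B(5,6)=  → 3/6 unlike.
Total adjacent occupied pairs: 40; unlike-type pairs: 25.

25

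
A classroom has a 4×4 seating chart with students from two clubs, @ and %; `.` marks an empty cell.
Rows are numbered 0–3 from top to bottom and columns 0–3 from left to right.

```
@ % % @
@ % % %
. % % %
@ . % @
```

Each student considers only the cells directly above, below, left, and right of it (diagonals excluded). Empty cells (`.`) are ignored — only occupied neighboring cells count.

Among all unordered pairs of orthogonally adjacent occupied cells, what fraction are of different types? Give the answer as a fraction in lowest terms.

Scan each occupied cell's neighbors to the right and below so each pair is counted once.
Row 0: @(0,0)–%(0,1)≠ @(0,0)–@(1,0)= %(0,1)–%(0,2)= %(0,1)–%(1,1)= %(0,2)–@(0,3)≠ %(0,2)–%(1,2)= @(0,3)–%(1,3)≠  → 3/7 unlike.
Row 1: @(1,0)–%(1,1)≠ %(1,1)–%(1,2)= %(1,1)–%(2,1)= %(1,2)–%(1,3)= %(1,2)–%(2,2)= %(1,3)–%(2,3)=  → 1/6 unlike.
Row 2: %(2,1)–%(2,2)= %(2,2)–%(2,3)= %(2,2)–%(3,2)= %(2,3)–@(3,3)≠  → 1/4 unlike.
Row 3: %(3,2)–@(3,3)≠  → 1/1 unlike.
Total adjacent occupied pairs: 18; unlike-type pairs: 6.
6/18 reduces to 1/3.

1/3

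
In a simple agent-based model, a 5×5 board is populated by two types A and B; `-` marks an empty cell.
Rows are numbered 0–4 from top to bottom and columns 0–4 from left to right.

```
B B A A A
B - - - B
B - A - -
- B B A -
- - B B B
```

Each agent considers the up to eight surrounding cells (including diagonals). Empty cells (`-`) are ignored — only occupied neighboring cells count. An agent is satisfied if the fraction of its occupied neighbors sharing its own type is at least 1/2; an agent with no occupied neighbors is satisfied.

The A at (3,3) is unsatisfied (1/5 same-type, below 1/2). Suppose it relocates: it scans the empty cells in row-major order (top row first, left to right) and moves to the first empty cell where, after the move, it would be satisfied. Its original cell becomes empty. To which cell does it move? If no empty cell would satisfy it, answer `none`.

Vacating (3,3). Empty cells in order:
  (1,1): 2/6 same-type → still unsatisfied.
  (1,2): 3/4 same-type → satisfied — stop here.

(1,2)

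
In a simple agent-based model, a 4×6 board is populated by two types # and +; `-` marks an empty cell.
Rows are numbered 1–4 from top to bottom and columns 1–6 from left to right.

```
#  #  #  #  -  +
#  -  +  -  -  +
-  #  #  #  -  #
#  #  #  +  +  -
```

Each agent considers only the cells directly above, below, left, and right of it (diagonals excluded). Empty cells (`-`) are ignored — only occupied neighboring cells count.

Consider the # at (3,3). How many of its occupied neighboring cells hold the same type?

3

Occupied neighbors of (3,3): (2,3)=+, (4,3)=#, (3,2)=#, (3,4)=#.
Same type (#): 3 of 4.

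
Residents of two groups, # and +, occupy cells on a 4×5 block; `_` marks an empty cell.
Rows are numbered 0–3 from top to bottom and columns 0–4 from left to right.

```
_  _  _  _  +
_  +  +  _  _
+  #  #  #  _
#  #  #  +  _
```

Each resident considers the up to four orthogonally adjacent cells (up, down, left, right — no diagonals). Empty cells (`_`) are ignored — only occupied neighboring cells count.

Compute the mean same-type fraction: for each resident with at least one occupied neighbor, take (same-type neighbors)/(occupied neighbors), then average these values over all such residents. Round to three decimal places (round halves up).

(0,4)+ — no occupied neighbors
(1,1)+ 1/2
(1,2)+ 1/2
(2,0)+ 0/2
(2,1)# 2/4
(2,2)# 3/4
(2,3)# 1/2
(3,0)# 1/2
(3,1)# 3/3
(3,2)# 2/3
(3,3)+ 0/2
Sum over 10 residents: 1/2 + 1/2 + 0/2 + 2/4 + 3/4 + 1/2 + 1/2 + 3/3 + 2/3 + 0/2 = 59/12; mean = 59/12 ÷ 10 = 59/120 = 0.491666… → 0.492.

0.492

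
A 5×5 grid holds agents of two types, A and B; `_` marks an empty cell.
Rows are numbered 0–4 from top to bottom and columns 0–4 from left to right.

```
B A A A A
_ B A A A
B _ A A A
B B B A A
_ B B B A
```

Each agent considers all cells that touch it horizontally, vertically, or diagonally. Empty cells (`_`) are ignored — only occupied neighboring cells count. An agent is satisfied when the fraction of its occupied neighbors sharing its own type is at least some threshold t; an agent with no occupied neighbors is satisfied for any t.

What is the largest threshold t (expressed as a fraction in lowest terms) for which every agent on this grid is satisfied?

Row 0: (0,0)B 1/2 · (0,1)A 2/4 · (0,2)A 4/5 · (0,3)A 5/5 · (0,4)A 3/3
Row 1: (1,1)B 2/6 · (1,2)A 6/7 · (1,3)A 8/8 · (1,4)A 5/5
Row 2: (2,0)B 3/3 · (2,2)A 4/7 · (2,3)A 7/8 · (2,4)A 5/5
Row 3: (3,0)B 3/3 · (3,1)B 5/6 · (3,2)B 4/7 · (3,3)A 5/8 · (3,4)A 4/5
Row 4: (4,1)B 4/4 · (4,2)B 4/5 · (4,3)B 2/5 · (4,4)A 2/3
The smallest same-type fraction is 2/6 at (1,1), which reduces to 1/3. Any threshold above that leaves this agent unsatisfied.

1/3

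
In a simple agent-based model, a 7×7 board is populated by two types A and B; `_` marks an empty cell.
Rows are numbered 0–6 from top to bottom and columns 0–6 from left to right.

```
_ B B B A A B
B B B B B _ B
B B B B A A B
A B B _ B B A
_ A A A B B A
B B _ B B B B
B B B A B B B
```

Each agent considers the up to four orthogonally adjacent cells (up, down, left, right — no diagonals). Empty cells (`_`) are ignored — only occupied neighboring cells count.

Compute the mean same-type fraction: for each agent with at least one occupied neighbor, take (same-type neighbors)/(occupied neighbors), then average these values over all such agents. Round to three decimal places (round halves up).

(0,1)B 2/2
(0,2)B 3/3
(0,3)B 2/3
(0,4)A 1/3
(0,5)A 1/2
(0,6)B 1/2
(1,0)B 2/2
(1,1)B 4/4
(1,2)B 4/4
(1,3)B 4/4
(1,4)B 1/3
(1,6)B 2/2
(2,0)B 2/3
(2,1)B 4/4
(2,2)B 4/4
(2,3)B 2/3
(2,4)A 1/4
(2,5)A 1/3
(2,6)B 1/3
(3,0)A 0/2
(3,1)B 2/4
(3,2)B 2/3
(3,4)B 2/3
(3,5)B 2/4
(3,6)A 1/3
(4,1)A 1/3
(4,2)A 2/3
(4,3)A 1/3
(4,4)B 3/4
(4,5)B 3/4
(4,6)A 1/3
(5,0)B 2/2
(5,1)B 2/3
(5,3)B 1/3
(5,4)B 4/4
(5,5)B 4/4
(5,6)B 2/3
(6,0)B 2/2
(6,1)B 3/3
(6,2)B 1/2
(6,3)A 0/3
(6,4)B 2/3
(6,5)B 3/3
(6,6)B 2/2
Sum over 44 agents: 2/2 + 3/3 + 2/3 + 1/3 + 1/2 + 1/2 + 2/2 + 4/4 + 4/4 + 4/4 + 1/3 + 2/2 + 2/3 + 4/4 + 4/4 + 2/3 + 1/4 + 1/3 + 1/3 + 0/2 + 2/4 + 2/3 + 2/3 + 2/4 + 1/3 + 1/3 + 2/3 + 1/3 + 3/4 + 3/4 + 1/3 + 2/2 + 2/3 + 1/3 + 4/4 + 4/4 + 2/3 + 2/2 + 3/3 + 1/2 + 0/3 + 2/3 + 3/3 + 2/2 = 117/4; mean = 117/4 ÷ 44 = 117/176 = 0.664772… → 0.665.

0.665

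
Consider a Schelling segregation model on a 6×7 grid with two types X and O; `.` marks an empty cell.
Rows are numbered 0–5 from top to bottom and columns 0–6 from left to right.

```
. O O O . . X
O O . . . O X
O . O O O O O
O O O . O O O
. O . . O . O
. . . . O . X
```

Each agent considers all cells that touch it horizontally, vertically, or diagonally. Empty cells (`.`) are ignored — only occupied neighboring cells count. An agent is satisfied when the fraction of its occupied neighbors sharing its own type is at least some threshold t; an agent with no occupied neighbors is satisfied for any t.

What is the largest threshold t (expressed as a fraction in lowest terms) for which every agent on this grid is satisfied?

0/1

Row 0: (0,1)O 3/3 · (0,2)O 3/3 · (0,3)O 1/1 · (0,6)X 1/2
Row 1: (1,0)O 3/3 · (1,1)O 5/5 · (1,5)O 3/5 · (1,6)X 1/4
Row 2: (2,0)O 4/4 · (2,2)O 4/4 · (2,3)O 4/4 · (2,4)O 5/5 · (2,5)O 6/7 · (2,6)O 4/5
Row 3: (3,0)O 3/3 · (3,1)O 5/5 · (3,2)O 4/4 · (3,4)O 5/5 · (3,5)O 7/7 · (3,6)O 4/4
Row 4: (4,1)O 3/3 · (4,4)O 3/3 · (4,6)O 2/3
Row 5: (5,4)O 1/1 · (5,6)X 0/1
The smallest same-type fraction is 0/1 at (5,6), which reduces to 0/1. Any threshold above that leaves this agent unsatisfied.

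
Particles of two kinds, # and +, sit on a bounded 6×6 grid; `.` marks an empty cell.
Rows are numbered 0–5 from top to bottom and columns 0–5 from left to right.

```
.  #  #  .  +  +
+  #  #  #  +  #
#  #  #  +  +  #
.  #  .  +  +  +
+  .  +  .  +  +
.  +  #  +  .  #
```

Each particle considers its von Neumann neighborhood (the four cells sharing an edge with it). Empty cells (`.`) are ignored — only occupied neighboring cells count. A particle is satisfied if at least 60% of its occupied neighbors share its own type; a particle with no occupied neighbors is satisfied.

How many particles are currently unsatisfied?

13

Row 0: (0,1)# 2/2 ✓ · (0,2)# 2/2 ✓ · (0,4)+ 2/2 ✓ · (0,5)+ 1/2 ✗
Row 1: (1,0)+ 0/2 ✗ · (1,1)# 3/4 ✓ · (1,2)# 4/4 ✓ · (1,3)# 1/3 ✗ · (1,4)+ 2/4 ✗ · (1,5)# 1/3 ✗
Row 2: (2,0)# 1/2 ✗ · (2,1)# 4/4 ✓ · (2,2)# 2/3 ✓ · (2,3)+ 2/4 ✗ · (2,4)+ 3/4 ✓ · (2,5)# 1/3 ✗
Row 3: (3,1)# 1/1 ✓ · (3,3)+ 2/2 ✓ · (3,4)+ 4/4 ✓ · (3,5)+ 2/3 ✓
Row 4: (4,0)+ 0/0 ✓ · (4,2)+ 0/1 ✗ · (4,4)+ 2/2 ✓ · (4,5)+ 2/3 ✓
Row 5: (5,1)+ 0/1 ✗ · (5,2)# 0/3 ✗ · (5,3)+ 0/1 ✗ · (5,5)# 0/1 ✗
Unsatisfied: (0,5), (1,0), (1,3), (1,4), (1,5), (2,0), (2,3), (2,5), (4,2), (5,1), (5,2), (5,3), (5,5) — 13 in total.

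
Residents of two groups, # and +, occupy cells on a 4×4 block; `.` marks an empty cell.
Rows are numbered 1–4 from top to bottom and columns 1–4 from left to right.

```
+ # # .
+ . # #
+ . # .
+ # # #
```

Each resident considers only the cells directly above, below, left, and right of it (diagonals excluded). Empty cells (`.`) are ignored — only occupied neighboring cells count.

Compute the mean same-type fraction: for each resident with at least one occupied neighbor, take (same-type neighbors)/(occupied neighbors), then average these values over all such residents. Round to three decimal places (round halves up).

0.833

(1,1)+ 1/2
(1,2)# 1/2
(1,3)# 2/2
(2,1)+ 2/2
(2,3)# 3/3
(2,4)# 1/1
(3,1)+ 2/2
(3,3)# 2/2
(4,1)+ 1/2
(4,2)# 1/2
(4,3)# 3/3
(4,4)# 1/1
Sum over 12 residents: 1/2 + 1/2 + 2/2 + 2/2 + 3/3 + 1/1 + 2/2 + 2/2 + 1/2 + 1/2 + 3/3 + 1/1 = 10; mean = 10 ÷ 12 = 5/6 = 0.833333… → 0.833.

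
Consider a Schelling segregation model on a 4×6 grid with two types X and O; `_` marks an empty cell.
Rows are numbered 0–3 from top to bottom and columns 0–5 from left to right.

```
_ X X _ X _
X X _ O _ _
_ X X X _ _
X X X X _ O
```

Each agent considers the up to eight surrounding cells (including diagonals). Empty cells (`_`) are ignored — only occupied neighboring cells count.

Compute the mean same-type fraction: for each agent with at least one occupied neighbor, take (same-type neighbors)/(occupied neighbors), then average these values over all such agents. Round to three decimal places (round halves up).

(0,1)X 3/3
(0,2)X 2/3
(0,4)X 0/1
(1,0)X 3/3
(1,1)X 5/5
(1,3)O 0/4
(2,1)X 6/6
(2,2)X 6/7
(2,3)X 3/4
(3,0)X 2/2
(3,1)X 4/4
(3,2)X 5/5
(3,3)X 3/3
(3,5)O — no occupied neighbors
Sum over 13 agents: 3/3 + 2/3 + 0/1 + 3/3 + 5/5 + 0/4 + 6/6 + 6/7 + 3/4 + 2/2 + 4/4 + 5/5 + 3/3 = 863/84; mean = 863/84 ÷ 13 = 863/1092 = 0.790293… → 0.790.

0.790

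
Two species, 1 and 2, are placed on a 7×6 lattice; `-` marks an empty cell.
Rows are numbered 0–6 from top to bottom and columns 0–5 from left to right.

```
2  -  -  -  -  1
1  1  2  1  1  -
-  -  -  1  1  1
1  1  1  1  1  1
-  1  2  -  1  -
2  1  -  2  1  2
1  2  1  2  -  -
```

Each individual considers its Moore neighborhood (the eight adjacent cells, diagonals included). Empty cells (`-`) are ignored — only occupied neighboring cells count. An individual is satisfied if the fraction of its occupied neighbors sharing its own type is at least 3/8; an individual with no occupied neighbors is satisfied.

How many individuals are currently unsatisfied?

Row 0: (0,0)2 0/2 unhappy · (0,5)1 1/1 ok
Row 1: (1,0)1 1/2 ok · (1,1)1 1/3 unhappy · (1,2)2 0/3 unhappy · (1,3)1 3/4 ok · (1,4)1 5/5 ok
Row 2: (2,3)1 6/7 ok · (2,4)1 7/7 ok · (2,5)1 4/4 ok
Row 3: (3,0)1 2/2 ok · (3,1)1 3/4 ok · (3,2)1 4/5 ok · (3,3)1 5/6 ok · (3,4)1 6/6 ok · (3,5)1 4/4 ok
Row 4: (4,1)1 4/6 ok · (4,2)2 1/6 unhappy · (4,4)1 4/6 ok
Row 5: (5,0)2 1/4 unhappy · (5,1)1 3/6 ok · (5,3)2 2/5 ok · (5,4)1 1/4 unhappy · (5,5)2 0/2 unhappy
Row 6: (6,0)1 1/3 unhappy · (6,1)2 1/4 unhappy · (6,2)1 1/4 unhappy · (6,3)2 1/3 unhappy
Unsatisfied: (0,0), (1,1), (1,2), (4,2), (5,0), (5,4), (5,5), (6,0), (6,1), (6,2), (6,3) — 11 in total.

11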